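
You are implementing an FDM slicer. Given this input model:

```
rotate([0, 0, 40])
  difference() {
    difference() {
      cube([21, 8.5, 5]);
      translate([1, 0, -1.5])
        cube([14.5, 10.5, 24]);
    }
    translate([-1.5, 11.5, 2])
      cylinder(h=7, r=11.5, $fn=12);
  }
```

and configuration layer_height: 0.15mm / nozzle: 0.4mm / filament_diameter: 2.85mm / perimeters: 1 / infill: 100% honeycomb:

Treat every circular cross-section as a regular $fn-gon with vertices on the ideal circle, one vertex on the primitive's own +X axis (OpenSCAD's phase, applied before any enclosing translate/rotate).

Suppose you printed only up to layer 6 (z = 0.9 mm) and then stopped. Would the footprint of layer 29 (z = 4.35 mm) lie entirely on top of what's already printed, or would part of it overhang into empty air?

Compare the two slices. At z = 0.9: the cube is present — its section is the full 21×8.5 rectangle (area 178.50 mm²); the 14.5×10.5 cube at (1, 0) contributes its full rectangle (area 152.25 mm²); After the difference (first − rest): starting from the 21×8.5 cube (178.50 mm²), the 14.5×10.5 cube at (1, 0) partially overlaps it — only the 123.25 mm² overlap (of its 152.25 mm²) is removed, clipping the outline — area = 55.25 mm²; the cylinder at (-1.5, 11.5) is absent (z outside [2, 9]); Subtracting the remaining from the first: none of the subtracted shapes is present at this height, so the result so far is unchanged — area = 55.25 mm²; (whole slice rotated 40° about Z — lengths, areas and connectivity unchanged). At z = 4.35: the cube is present — its section is the full 21×8.5 rectangle (area 178.50 mm²); the 14.5×10.5 cube at (1, 0) contributes its full rectangle (area 152.25 mm²); Subtracting the remaining from the first: starting from the 21×8.5 cube (178.50 mm²), the 14.5×10.5 cube at (1, 0) partially overlaps it — only the 123.25 mm² overlap (of its 152.25 mm²) is removed, clipping the outline — area = 55.25 mm²; the r=11.5 cylinder at (-1.5, 11.5) gives a regular 12-gon of circumradius 11.5 (constant along its height) (area = (12/2)·11.500²·sin(360°/12) = 396.75 mm²); Subtracting the remaining from the first: starting from that combined region (55.25 mm²), the r=11.5 cylinder at (-1.5, 11.5) partially overlaps it — only the 7.96 mm² overlap (of its 396.75 mm²) is removed, clipping the outline — area = 47.29 mm²; (whole slice rotated 40° about Z — lengths, areas and connectivity unchanged). Checking containment: the cross-section at z = 4.35 is a subset of the cross-section at z = 0.9.

entirely on top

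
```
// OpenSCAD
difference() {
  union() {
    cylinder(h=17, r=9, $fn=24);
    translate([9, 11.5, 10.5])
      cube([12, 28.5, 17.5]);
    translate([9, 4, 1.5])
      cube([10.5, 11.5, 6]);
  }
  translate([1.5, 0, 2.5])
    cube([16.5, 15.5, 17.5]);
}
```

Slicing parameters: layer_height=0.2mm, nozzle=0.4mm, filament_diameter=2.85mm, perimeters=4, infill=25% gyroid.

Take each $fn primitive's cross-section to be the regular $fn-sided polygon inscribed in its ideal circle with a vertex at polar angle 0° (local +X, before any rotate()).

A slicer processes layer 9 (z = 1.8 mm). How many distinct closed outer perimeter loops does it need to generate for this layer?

2

At z = 1.8 mm: the cylinder: section is a regular 24-gon, circumradius r=9; the cube at (9, 11.5) is not intersected at this z (z outside [10.5, 28]); the cube at (9, 4) (footprint 10.5×11.5) is included at this height; Taking the union: the 2 present regions are separate (no shared area or edge), so areas and boundary lengths simply add and each stays a separate island — 2 connected regions; the cube at (1.5, 0) does not reach this height (z outside [2.5, 20]); Taking the first minus the rest: none of the subtracted shapes is present at this height, so the result so far is unchanged — 2 connected regions. The result has 2 disconnected regions.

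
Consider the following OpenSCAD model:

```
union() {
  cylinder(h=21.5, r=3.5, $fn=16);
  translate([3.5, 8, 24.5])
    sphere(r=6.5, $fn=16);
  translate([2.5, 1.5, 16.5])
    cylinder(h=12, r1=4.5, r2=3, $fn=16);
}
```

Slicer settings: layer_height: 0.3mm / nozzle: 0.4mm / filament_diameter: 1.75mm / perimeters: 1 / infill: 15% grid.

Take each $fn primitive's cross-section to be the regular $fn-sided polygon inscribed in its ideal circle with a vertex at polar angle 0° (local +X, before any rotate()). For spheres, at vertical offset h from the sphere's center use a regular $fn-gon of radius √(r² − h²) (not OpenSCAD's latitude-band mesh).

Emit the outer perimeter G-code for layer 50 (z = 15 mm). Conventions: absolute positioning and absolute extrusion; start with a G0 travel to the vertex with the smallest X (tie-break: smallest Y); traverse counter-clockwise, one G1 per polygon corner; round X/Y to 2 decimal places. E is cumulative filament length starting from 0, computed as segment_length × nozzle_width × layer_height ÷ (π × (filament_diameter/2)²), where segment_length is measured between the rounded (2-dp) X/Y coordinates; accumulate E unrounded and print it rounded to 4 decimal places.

G0 X-3.50 Y0.00 Z15.00
G1 X-3.23 Y-1.34 E0.0682
G1 X-2.47 Y-2.47 E0.1361
G1 X-1.34 Y-3.23 E0.2041
G1 X0.00 Y-3.50 E0.2723
G1 X1.34 Y-3.23 E0.3405
G1 X2.47 Y-2.47 E0.4084
G1 X3.23 Y-1.34 E0.4764
G1 X3.50 Y0.00 E0.5445
G1 X3.23 Y1.34 E0.6127
G1 X2.47 Y2.47 E0.6807
G1 X1.34 Y3.23 E0.7486
G1 X0.00 Y3.50 E0.8168
G1 X-1.34 Y3.23 E0.8850
G1 X-2.47 Y2.47 E0.9530
G1 X-3.23 Y1.34 E1.0209
G1 X-3.50 Y0.00 E1.0891

At z = 15 mm: the cylinder: section is a regular 16-gon, circumradius r=3.5; the sphere at (3.5, 8) is absent (|z−center|=9.500 > r=6.5); the cone at (2.5, 1.5) is absent (z outside [16.5, 28.5]); Merging all regions: only the r=3.5 cylinder is present, so the union is just that shape — 1 connected region. The outline is a single polygon with 16 vertices. Extrusion per mm of travel: 0.4 × 0.3 / (π × 0.875²) = 0.049890. Accumulating E over each segment gives final E = 1.0891.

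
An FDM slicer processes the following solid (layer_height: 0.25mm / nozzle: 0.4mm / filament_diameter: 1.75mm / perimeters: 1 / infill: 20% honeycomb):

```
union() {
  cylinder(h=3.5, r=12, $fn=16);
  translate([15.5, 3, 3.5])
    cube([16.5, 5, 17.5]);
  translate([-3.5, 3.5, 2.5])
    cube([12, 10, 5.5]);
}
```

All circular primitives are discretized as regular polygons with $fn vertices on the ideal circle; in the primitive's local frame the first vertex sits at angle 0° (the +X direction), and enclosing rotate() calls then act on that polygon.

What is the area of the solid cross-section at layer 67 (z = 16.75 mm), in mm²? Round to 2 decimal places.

At z = 16.75 mm: the cylinder is not intersected at this z (z outside [0, 3.5]); the cube at (15.5, 3) (footprint 16.5×5) is included at this height (area 82.50 mm²); the cube at (-3.5, 3.5) is not intersected at this z (z outside [2.5, 8]); Taking the union: only the 16.5×5 cube at (15.5, 3) is present, so the union is just that shape — area = 82.50 mm². Overall, the cross-section is a single solid region. Net area = 82.50 mm².

82.50 mm²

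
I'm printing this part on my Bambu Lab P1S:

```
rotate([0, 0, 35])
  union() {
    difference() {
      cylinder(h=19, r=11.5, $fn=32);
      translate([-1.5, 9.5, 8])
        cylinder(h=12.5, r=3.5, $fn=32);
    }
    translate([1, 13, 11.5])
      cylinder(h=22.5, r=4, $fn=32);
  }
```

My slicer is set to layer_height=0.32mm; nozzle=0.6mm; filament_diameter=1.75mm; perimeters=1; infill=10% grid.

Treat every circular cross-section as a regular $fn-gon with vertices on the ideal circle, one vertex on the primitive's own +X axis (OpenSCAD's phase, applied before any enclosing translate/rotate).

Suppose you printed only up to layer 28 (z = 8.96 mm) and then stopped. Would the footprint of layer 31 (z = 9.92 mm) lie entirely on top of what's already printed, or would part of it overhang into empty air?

Compare the two slices. At z = 8.96: the r=11.5 cylinder gives a regular 32-gon of circumradius 11.5 (constant along its height) (area = (32/2)·11.500²·sin(360°/32) = 412.81 mm²); the cylinder at (-1.5, 9.5): section is a regular 32-gon, circumradius r=3.5 (area = (32/2)·3.500²·sin(360°/32) = 38.24 mm²); After the difference (first − rest): starting from the r=11.5 cylinder (412.81 mm²), the r=3.5 cylinder at (-1.5, 9.5) partially overlaps it — only the 30.51 mm² overlap (of its 38.24 mm²) is removed, clipping the outline — area = 382.30 mm²; the cylinder at (1, 13) is not intersected at this z (z outside [11.5, 34]); Combining (union): only that combined region is present, so the union is just that shape — area = 382.30 mm²; (rotated 35° about Z; rotation is an isometry so areas/perimeters/island counts are preserved). At z = 9.92: the r=11.5 cylinder gives a regular 32-gon of circumradius 11.5 (constant along its height) (area = (32/2)·11.500²·sin(360°/32) = 412.81 mm²); the r=3.5 cylinder at (-1.5, 9.5) contributes a regular 32-gon of circumradius 3.5 (area = (32/2)·3.500²·sin(360°/32) = 38.24 mm²); Taking the first minus the rest: starting from the r=11.5 cylinder (412.81 mm²), the r=3.5 cylinder at (-1.5, 9.5) partially overlaps it — only the 30.51 mm² overlap (of its 38.24 mm²) is removed, clipping the outline — area = 382.30 mm²; the cylinder at (1, 13) is not intersected at this z (z outside [11.5, 34]); Combining (union): only the result so far is present, so the union is just that shape — area = 382.30 mm²; (whole slice rotated 35° about Z — lengths, areas and connectivity unchanged). Checking containment: the cross-section at z = 9.92 is a subset of the cross-section at z = 8.96.

entirely on top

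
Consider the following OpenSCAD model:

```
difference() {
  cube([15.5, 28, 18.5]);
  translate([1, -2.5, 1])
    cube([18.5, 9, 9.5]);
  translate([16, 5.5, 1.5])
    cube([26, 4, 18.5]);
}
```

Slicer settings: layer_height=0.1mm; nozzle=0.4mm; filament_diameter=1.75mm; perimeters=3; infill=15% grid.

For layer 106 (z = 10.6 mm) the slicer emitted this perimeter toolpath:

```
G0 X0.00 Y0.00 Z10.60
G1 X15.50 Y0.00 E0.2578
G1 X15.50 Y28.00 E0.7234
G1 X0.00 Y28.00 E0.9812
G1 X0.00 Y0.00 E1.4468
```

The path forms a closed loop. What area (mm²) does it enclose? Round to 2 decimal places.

434.00 mm²

Apply the shoelace formula to the sequence of (X, Y) vertices; enclosed area = 434.00 mm².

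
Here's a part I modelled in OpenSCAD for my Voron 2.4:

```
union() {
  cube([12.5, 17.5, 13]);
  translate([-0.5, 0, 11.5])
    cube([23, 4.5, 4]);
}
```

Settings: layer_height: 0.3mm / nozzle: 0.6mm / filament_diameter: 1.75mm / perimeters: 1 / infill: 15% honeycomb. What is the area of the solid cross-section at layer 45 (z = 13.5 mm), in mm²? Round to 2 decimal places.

103.50 mm²

At z = 13.5 mm: the cube is not intersected at this z (z outside [0, 13]); the 23×4.5 cube at (-0.5, 0) contributes its full rectangle (area 103.50 mm²); Combining (union): only the 23×4.5 cube at (-0.5, 0) is present, so the union is just that shape — area = 103.50 mm². Overall, the cross-section is a single solid region. Net area = 103.50 mm².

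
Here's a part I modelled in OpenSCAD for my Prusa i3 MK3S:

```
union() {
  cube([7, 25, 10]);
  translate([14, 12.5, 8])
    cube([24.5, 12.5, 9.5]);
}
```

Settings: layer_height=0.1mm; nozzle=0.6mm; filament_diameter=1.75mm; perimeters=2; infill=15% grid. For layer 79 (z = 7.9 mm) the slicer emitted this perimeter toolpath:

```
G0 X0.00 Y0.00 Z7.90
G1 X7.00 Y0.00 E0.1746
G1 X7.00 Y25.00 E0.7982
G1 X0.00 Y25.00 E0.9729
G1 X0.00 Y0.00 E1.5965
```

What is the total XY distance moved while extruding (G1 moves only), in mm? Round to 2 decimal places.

Sum the Euclidean lengths of each G1 segment: total = 64.00 mm.

64.00 mm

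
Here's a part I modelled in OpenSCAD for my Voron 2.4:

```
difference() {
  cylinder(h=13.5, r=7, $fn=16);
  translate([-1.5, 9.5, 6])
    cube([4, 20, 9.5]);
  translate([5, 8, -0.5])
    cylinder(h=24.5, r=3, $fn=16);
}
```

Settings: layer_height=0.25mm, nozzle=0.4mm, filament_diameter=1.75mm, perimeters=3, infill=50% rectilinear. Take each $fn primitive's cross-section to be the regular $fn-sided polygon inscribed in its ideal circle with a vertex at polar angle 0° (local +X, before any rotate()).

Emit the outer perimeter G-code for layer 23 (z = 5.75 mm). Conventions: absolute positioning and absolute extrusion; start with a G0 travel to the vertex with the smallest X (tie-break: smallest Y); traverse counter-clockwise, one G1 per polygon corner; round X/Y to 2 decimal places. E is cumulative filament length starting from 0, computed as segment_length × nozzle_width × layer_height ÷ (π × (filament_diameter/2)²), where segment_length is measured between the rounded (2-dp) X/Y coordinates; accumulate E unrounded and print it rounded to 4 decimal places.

G0 X-7.00 Y0.00 Z5.75
G1 X-6.47 Y-2.68 E0.1136
G1 X-4.95 Y-4.95 E0.2272
G1 X-2.68 Y-6.47 E0.3407
G1 X0.00 Y-7.00 E0.4543
G1 X2.68 Y-6.47 E0.5679
G1 X4.95 Y-4.95 E0.6815
G1 X6.47 Y-2.68 E0.7951
G1 X7.00 Y0.00 E0.9086
G1 X6.47 Y2.68 E1.0222
G1 X4.95 Y4.95 E1.1358
G1 X4.82 Y5.04 E1.1424
G1 X3.85 Y5.23 E1.1835
G1 X2.88 Y5.88 E1.2320
G1 X2.46 Y6.51 E1.2635
G1 X0.00 Y7.00 E1.3678
G1 X-2.68 Y6.47 E1.4813
G1 X-4.95 Y4.95 E1.5949
G1 X-6.47 Y2.68 E1.7085
G1 X-7.00 Y0.00 E1.8221

At z = 5.75 mm: the r=7 cylinder contributes a regular 16-gon of circumradius 7; the cube at (-1.5, 9.5) does not reach this height (z outside [6, 15.5]); the r=3 cylinder at (5, 8) gives a regular 16-gon of circumradius 3 (constant along its height); Subtracting the remaining from the first: starting from the r=7 cylinder, the r=3 cylinder at (5, 8) partially overlaps it — only the 0.77 mm² overlap (of its 27.55 mm²) is removed, clipping the outline — 1 connected region. The outline is a single polygon with 19 vertices. Extrusion per mm of travel: 0.4 × 0.25 / (π × 0.875²) = 0.041575. Accumulating E over each segment gives final E = 1.8221.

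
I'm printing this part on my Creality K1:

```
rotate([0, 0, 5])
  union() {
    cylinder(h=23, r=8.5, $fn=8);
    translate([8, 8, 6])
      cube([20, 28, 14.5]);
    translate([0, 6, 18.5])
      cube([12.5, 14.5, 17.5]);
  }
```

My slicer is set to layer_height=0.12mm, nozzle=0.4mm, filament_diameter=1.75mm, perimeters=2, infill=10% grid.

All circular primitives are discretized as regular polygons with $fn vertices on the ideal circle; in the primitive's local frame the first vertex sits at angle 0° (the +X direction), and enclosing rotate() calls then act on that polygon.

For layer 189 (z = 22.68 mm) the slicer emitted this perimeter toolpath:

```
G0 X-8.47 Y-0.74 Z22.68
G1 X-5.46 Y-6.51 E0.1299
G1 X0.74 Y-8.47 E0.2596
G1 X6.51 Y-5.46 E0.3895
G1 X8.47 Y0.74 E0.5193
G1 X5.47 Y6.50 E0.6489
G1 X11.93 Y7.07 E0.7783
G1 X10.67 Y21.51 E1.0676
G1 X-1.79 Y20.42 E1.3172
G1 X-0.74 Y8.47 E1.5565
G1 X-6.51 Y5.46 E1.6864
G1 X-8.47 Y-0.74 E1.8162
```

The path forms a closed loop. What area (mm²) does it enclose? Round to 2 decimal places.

Apply the shoelace formula to the sequence of (X, Y) vertices; enclosed area = 378.07 mm².

378.07 mm²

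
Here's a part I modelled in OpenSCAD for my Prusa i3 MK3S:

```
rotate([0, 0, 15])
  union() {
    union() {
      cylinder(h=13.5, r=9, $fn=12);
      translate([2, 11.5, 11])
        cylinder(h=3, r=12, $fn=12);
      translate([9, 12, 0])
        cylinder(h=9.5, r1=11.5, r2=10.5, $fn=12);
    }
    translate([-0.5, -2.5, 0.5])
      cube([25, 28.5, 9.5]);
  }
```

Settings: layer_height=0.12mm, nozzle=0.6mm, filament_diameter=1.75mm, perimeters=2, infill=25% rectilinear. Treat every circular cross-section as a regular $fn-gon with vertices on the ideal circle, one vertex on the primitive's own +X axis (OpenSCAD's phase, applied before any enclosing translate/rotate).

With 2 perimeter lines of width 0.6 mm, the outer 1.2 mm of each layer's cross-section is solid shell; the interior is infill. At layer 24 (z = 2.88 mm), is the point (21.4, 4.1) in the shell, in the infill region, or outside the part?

At z = 2.88 mm: the r=9 cylinder gives a regular 12-gon of circumradius 9 (constant along its height); the cylinder at (2, 11.5) is absent (z outside [11, 14]); the cone at (9, 12) (r1=11.5→r2=10.5) has section circumradius 11.197 here — a regular 12-gon; Merging all regions: the regions partially overlap (shared area 41.24 mm²), so overlapping operands fuse into one piece — 1 connected region; the cube at (-0.5, -2.5) is present — its section is the full 25×28.5 rectangle; Taking the union: the regions partially overlap (shared area 413.58 mm²), so overlapping operands fuse into one piece — 1 connected region; (whole slice rotated 15° about Z — lengths, areas and connectivity unchanged). Overall, the cross-section is a single solid region. Undo the 15° rotation: the query point maps to (21.732, -1.578) in the un-rotated model frame. The nearest boundary edge runs (24.50, -2.50)→(8.33, -2.50); distance from the point to it = 0.92 mm. The point is inside the cross-section, 0.92 mm from the nearest boundary — within the 1.2 mm shell band (2 × 0.6).

shell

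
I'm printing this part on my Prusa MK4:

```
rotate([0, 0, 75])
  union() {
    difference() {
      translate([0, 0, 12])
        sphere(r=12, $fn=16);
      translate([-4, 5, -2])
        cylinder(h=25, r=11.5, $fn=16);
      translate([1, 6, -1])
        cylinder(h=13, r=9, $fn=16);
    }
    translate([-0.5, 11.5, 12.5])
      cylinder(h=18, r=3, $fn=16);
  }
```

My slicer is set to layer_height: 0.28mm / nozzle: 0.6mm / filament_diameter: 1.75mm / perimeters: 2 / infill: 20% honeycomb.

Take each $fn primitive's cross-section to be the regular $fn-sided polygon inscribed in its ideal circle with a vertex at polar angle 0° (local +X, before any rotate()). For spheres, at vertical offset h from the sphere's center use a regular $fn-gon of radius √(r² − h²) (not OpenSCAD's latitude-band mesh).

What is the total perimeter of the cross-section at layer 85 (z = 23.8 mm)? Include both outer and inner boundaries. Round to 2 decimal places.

At z = 23.8 mm: the r=12 sphere slices to a regular 16-gon of circumradius 2.182 (√(r²−h²) with h=11.8 from center) (perimeter = 2·16·2.182·sin(180°/16) = 13.62 mm); the cylinder at (-4, 5) is absent (z outside [-2, 23]); the cylinder at (1, 6) does not reach this height (z outside [-1, 12]); After the difference (first − rest): none of the subtracted shapes is present at this height, so the r=12 sphere is unchanged — boundary = 13.62 mm; the r=3 cylinder at (-0.5, 11.5) gives a regular 16-gon of circumradius 3 (constant along its height) (perimeter = 2·16·3.000·sin(180°/16) = 18.73 mm); Taking the union: the 2 present regions are separate (no shared area or edge), so areas and boundary lengths simply add and each stays a separate island — boundary = 32.35 mm; (whole slice rotated 75° about Z — lengths, areas and connectivity unchanged). Overall, the cross-section has 2 separate islands. Total boundary length (outer) = 32.35 mm.

32.35 mm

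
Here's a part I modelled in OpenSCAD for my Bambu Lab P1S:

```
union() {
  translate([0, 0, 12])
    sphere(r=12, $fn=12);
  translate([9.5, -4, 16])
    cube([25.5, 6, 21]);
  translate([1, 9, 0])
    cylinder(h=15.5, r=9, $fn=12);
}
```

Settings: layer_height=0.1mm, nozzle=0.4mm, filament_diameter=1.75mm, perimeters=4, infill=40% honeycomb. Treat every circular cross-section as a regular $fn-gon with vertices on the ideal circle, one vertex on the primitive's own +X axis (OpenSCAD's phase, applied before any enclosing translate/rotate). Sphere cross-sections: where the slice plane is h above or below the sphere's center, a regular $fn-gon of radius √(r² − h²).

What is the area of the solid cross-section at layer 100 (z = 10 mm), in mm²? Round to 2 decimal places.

519.26 mm²

At z = 10 mm: the r=12 sphere contributes a regular 12-gon of circumradius √(12²−2²) = 11.832 (area = (12/2)·11.832²·sin(360°/12) = 420.00 mm²); the cube at (9.5, -4) is not intersected at this z (z outside [16, 37]); the r=9 cylinder at (1, 9) gives a regular 12-gon of circumradius 9 (constant along its height) (area = (12/2)·9.000²·sin(360°/12) = 243.00 mm²); Taking the union: the regions partially overlap — summed areas 663.00 mm² minus the doubly-counted overlap 143.74 mm² gives 519.26 mm² — area = 519.26 mm². Overall, the cross-section is a single solid region. Net area = 519.26 mm².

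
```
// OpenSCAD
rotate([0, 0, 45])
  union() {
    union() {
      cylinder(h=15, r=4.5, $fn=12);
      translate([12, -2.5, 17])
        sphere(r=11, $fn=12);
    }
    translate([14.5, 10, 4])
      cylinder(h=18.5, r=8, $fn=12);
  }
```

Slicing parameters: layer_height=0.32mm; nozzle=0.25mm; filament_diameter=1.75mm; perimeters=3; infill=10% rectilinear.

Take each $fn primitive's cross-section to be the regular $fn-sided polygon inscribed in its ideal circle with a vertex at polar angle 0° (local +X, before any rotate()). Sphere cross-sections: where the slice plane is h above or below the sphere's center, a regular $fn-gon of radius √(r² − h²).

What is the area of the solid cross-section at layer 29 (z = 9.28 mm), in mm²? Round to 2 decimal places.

At z = 9.28 mm: the r=4.5 cylinder gives a regular 12-gon of circumradius 4.5 (constant along its height) (area = (12/2)·4.500²·sin(360°/12) = 60.75 mm²); the r=11 sphere at (12, -2.5) contributes a regular 12-gon of circumradius √(11²−7.72²) = 7.836 (area = (12/2)·7.836²·sin(360°/12) = 184.20 mm²); Taking the union: the 2 present regions are separate (no shared area or edge), so areas and boundary lengths simply add and each stays a separate island — area = 244.95 mm²; the cylinder at (14.5, 10): section is a regular 12-gon, circumradius r=8 (area = (12/2)·8.000²·sin(360°/12) = 192.00 mm²); Taking the union: the regions partially overlap — summed areas 436.95 mm² minus the doubly-counted overlap 16.10 mm² gives 420.85 mm² — area = 420.85 mm²; (whole slice rotated 45° about Z — lengths, areas and connectivity unchanged). Overall, the cross-section has 2 separate islands. Net area = 420.85 mm².

420.85 mm²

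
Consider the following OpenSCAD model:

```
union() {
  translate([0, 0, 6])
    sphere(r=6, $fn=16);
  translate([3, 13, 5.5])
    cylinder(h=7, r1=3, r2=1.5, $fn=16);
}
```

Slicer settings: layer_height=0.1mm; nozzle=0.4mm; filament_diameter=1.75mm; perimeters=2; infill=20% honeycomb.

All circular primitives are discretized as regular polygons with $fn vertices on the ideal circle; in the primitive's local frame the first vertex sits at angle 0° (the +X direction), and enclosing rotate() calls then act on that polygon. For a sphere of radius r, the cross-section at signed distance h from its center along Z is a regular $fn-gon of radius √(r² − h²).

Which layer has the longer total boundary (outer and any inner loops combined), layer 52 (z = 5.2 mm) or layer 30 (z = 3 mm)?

Layer 52 (z = 5.2): the sphere: section is a regular 16-gon, circumradius = √(r²−h²) = √(6²−0.8²) = 5.946 (perimeter = 2·16·5.946·sin(180°/16) = 37.12 mm); the cone at (3, 13) does not reach this height (z outside [5.5, 12.5]); Taking the union: only the r=6 sphere is present, so the union is just that shape — boundary = 37.12 mm. So its perimeter = 37.12 mm. Layer 30 (z = 3): the r=6 sphere slices to a regular 16-gon of circumradius 5.196 (√(r²−h²) with h=3 from center) (perimeter = 2·16·5.196·sin(180°/16) = 32.44 mm); the cone at (3, 13) is not intersected at this z (z outside [5.5, 12.5]); Taking the union: only the r=6 sphere is present, so the union is just that shape — boundary = 32.44 mm. So its perimeter = 32.44 mm. Layer 52 is larger (37.12 vs 32.44 mm).

layer 52 (z = 5.2 mm)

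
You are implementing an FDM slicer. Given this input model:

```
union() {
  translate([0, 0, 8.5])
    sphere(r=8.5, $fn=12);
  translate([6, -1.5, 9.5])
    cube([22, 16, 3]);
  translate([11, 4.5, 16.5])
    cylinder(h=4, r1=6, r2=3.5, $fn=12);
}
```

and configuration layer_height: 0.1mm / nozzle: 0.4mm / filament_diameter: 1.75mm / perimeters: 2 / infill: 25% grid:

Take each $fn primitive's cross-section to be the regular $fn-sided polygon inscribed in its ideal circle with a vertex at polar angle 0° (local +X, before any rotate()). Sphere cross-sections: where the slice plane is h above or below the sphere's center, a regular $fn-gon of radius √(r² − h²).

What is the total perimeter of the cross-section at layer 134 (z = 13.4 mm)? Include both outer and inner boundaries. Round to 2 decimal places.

43.14 mm

At z = 13.4 mm: the sphere: section is a regular 12-gon, circumradius = √(r²−h²) = √(8.5²−4.9²) = 6.946 (perimeter = 2·12·6.946·sin(180°/12) = 43.14 mm); the cube at (6, -1.5) is absent (z outside [9.5, 12.5]); the cone at (11, 4.5) is not intersected at this z (z outside [16.5, 20.5]); Taking the union: only the r=8.5 sphere is present, so the union is just that shape — boundary = 43.14 mm. Overall, the cross-section is a single solid region. Total boundary length (outer) = 43.14 mm.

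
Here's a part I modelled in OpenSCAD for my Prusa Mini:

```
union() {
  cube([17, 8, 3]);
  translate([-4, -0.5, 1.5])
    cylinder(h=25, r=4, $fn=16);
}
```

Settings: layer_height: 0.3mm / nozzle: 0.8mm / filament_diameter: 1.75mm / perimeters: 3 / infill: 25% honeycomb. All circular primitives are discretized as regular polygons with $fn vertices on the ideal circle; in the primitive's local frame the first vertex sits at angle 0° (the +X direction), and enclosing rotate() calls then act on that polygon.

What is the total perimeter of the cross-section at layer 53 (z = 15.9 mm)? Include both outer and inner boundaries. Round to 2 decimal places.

24.97 mm

At z = 15.9 mm: the cube is absent (z outside [0, 3]); the r=4 cylinder at (-4, -0.5) contributes a regular 16-gon of circumradius 4 (perimeter = 2·16·4.000·sin(180°/16) = 24.97 mm); Combining (union): only the r=4 cylinder at (-4, -0.5) is present, so the union is just that shape — boundary = 24.97 mm. Overall, the cross-section is a single solid region. Total boundary length (outer) = 24.97 mm.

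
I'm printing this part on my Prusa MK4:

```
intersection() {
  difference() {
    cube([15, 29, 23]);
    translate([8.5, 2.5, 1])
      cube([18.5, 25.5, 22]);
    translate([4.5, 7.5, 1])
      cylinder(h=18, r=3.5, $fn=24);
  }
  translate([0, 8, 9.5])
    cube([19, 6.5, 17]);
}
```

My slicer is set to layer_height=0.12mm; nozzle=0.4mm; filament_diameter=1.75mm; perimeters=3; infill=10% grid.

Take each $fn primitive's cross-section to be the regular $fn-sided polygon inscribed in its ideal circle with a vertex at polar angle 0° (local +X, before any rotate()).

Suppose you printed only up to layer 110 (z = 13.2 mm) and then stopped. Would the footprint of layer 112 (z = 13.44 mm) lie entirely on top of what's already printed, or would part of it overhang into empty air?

entirely on top

Compare the two slices. At z = 13.2: the cube (footprint 15×29) is included at this height (area 435.00 mm²); the cube at (8.5, 2.5) (footprint 18.5×25.5) is included at this height (area 471.75 mm²); the cylinder at (4.5, 7.5): section is a regular 24-gon, circumradius r=3.5 (area = (24/2)·3.500²·sin(360°/24) = 38.05 mm²); After the difference (first − rest): starting from the 15×29 cube (435.00 mm²), the 18.5×25.5 cube at (8.5, 2.5) partially overlaps it — only the 165.75 mm² overlap (of its 471.75 mm²) is removed, clipping the outline; the r=3.5 cylinder at (4.5, 7.5) lies wholly inside it (removes its full 38.05 mm² and its 21.93 mm outline becomes a hole wall) — area = 231.20 mm²; the cube at (0, 8) is present — its section is the full 19×6.5 rectangle (area 123.50 mm²); Taking the intersection: the 19×6.5 cube at (0, 8) partially overlaps the result so far; clipping to the common part keeps 39.69 mm² — area = 39.69 mm². At z = 13.44: the 15×29 cube contributes its full rectangle (area 435.00 mm²); the cube at (8.5, 2.5) is present — its section is the full 18.5×25.5 rectangle (area 471.75 mm²); the cylinder at (4.5, 7.5): section is a regular 24-gon, circumradius r=3.5 (area = (24/2)·3.500²·sin(360°/24) = 38.05 mm²); After the difference (first − rest): starting from the 15×29 cube (435.00 mm²), the 18.5×25.5 cube at (8.5, 2.5) partially overlaps it — only the 165.75 mm² overlap (of its 471.75 mm²) is removed, clipping the outline; the r=3.5 cylinder at (4.5, 7.5) lies wholly inside it (removes its full 38.05 mm² and its 21.93 mm outline becomes a hole wall) — area = 231.20 mm²; the cube at (0, 8) is present — its section is the full 19×6.5 rectangle (area 123.50 mm²); After intersecting: the 19×6.5 cube at (0, 8) partially overlaps that combined region; clipping to the common part keeps 39.69 mm² — area = 39.69 mm². Checking containment: the cross-section at z = 13.44 is a subset of the cross-section at z = 13.2.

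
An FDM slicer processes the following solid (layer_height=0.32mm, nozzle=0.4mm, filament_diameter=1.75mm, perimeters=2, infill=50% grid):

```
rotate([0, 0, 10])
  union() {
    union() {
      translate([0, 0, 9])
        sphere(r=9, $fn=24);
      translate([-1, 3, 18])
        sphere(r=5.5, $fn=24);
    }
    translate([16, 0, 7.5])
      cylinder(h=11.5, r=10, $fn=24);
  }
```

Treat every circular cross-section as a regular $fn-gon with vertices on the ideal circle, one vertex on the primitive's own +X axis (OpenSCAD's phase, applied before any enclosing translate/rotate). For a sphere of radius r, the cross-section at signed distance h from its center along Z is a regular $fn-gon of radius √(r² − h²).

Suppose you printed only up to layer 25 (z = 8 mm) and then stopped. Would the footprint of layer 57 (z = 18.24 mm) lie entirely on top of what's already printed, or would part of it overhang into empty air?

entirely on top

Compare the two slices. At z = 8: the r=9 sphere contributes a regular 24-gon of circumradius √(9²−1²) = 8.944 (area = (24/2)·8.944²·sin(360°/24) = 248.47 mm²); the sphere at (-1, 3) is not intersected at this z (|z−center|=10.000 > r=5.5); Combining (union): only the r=9 sphere is present, so the union is just that shape — area = 248.47 mm²; the cylinder at (16, 0): section is a regular 24-gon, circumradius r=10 (area = (24/2)·10.000²·sin(360°/24) = 310.58 mm²); Taking the union: the regions partially overlap — summed areas 559.05 mm² minus the doubly-counted overlap 19.08 mm² gives 539.97 mm² — area = 539.97 mm²; (whole slice rotated 10° about Z — lengths, areas and connectivity unchanged). At z = 18.24: the sphere is not intersected at this z (|z−center|=9.240 > r=9); the r=5.5 sphere at (-1, 3) contributes a regular 24-gon of circumradius √(5.5²−0.24²) = 5.495 (area = (24/2)·5.495²·sin(360°/24) = 93.77 mm²); Taking the union: only the r=5.5 sphere at (-1, 3) is present, so the union is just that shape — area = 93.77 mm²; the r=10 cylinder at (16, 0) gives a regular 24-gon of circumradius 10 (constant along its height) (area = (24/2)·10.000²·sin(360°/24) = 310.58 mm²); Taking the union: the 2 present regions are separate (no shared area or edge), so areas and boundary lengths simply add and each stays a separate island — area = 404.36 mm²; (rotated 10° about Z; rotation is an isometry so areas/perimeters/island counts are preserved). Checking containment: the cross-section at z = 18.24 is a subset of the cross-section at z = 8.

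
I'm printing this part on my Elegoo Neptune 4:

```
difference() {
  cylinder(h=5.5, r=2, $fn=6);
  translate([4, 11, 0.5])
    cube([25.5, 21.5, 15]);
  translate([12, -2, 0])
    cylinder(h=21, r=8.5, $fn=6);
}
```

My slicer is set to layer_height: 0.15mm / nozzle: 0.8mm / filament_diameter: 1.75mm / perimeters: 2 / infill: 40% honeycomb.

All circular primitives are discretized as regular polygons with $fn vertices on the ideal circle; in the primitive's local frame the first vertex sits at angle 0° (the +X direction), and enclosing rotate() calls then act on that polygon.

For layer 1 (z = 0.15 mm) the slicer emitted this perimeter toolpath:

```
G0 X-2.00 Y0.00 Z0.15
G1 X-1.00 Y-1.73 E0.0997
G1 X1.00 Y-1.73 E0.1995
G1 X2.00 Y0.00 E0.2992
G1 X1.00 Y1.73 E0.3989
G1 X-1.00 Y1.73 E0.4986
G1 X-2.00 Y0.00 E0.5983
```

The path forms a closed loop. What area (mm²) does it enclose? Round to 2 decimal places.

Apply the shoelace formula to the sequence of (X, Y) vertices; enclosed area = 10.38 mm².

10.38 mm²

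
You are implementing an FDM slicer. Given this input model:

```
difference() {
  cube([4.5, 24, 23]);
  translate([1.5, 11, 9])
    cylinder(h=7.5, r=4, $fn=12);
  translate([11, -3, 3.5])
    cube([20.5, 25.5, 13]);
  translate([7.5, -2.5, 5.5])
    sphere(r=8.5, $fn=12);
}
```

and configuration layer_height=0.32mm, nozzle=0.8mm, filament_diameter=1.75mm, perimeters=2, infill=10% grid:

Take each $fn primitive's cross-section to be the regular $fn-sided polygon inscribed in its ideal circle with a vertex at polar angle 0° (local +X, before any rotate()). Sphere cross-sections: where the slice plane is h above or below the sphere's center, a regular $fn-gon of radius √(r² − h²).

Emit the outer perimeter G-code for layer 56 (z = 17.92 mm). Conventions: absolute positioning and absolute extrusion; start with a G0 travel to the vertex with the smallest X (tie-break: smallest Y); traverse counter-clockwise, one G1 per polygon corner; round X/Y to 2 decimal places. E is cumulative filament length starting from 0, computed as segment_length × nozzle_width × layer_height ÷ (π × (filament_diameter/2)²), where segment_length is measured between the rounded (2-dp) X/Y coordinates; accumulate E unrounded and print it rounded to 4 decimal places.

At z = 17.92 mm: the 4.5×24 cube contributes its full rectangle; the cylinder at (1.5, 11) is absent (z outside [9, 16.5]); the cube at (11, -3) does not reach this height (z outside [3.5, 16.5]); the sphere at (7.5, -2.5) is not intersected at this z (|z−center|=12.420 > r=8.5); After the difference (first − rest): none of the subtracted shapes is present at this height, so the 4.5×24 cube is unchanged — 1 connected region. The outline is a single polygon with 4 vertices. Extrusion per mm of travel: 0.8 × 0.32 / (π × 0.875²) = 0.106432. Accumulating E over each segment gives final E = 6.0666.

G0 X0.00 Y0.00 Z17.92
G1 X4.50 Y0.00 E0.4789
G1 X4.50 Y24.00 E3.0333
G1 X0.00 Y24.00 E3.5123
G1 X0.00 Y0.00 E6.0666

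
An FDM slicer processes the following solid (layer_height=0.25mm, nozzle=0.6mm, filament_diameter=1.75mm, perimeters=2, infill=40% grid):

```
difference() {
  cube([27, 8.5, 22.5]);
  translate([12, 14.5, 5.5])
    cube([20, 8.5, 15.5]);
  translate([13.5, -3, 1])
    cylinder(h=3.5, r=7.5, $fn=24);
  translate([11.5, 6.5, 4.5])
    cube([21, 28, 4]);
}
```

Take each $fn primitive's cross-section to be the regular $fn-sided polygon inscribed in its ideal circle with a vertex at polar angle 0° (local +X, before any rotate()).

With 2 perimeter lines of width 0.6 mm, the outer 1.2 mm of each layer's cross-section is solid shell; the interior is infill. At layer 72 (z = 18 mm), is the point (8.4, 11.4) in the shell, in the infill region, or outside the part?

outside

At z = 18 mm: the cube (footprint 27×8.5) is included at this height; the 20×8.5 cube at (12, 14.5) contributes its full rectangle; the cylinder at (13.5, -3) is not intersected at this z (z outside [1, 4.5]); the cube at (11.5, 6.5) does not reach this height (z outside [4.5, 8.5]); Subtracting the remaining from the first: starting from the 27×8.5 cube, the 20×8.5 cube at (12, 14.5) misses the remaining region (no effect) — 1 connected region. Overall, the cross-section is a single solid region. The nearest boundary edge runs (0.00, 8.50)→(27.00, 8.50); distance from the point to it = 2.90 mm. The point is not inside any of the regions above, so it lies outside the cross-section (2.90 mm from the nearest boundary).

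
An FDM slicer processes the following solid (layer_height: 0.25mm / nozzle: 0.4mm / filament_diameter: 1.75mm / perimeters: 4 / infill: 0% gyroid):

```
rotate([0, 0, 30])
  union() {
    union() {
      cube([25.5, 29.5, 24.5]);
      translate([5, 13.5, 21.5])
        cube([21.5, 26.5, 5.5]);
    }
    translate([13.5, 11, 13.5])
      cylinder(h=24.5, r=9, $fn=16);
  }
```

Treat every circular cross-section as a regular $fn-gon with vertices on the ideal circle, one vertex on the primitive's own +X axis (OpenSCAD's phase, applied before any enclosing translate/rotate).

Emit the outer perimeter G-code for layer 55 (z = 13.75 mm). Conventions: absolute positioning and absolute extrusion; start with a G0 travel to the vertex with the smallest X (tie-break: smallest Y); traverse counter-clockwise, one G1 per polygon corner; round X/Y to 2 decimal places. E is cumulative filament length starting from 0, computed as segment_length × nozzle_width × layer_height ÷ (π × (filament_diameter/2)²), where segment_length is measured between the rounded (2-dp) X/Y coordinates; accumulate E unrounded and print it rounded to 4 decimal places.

G0 X-14.75 Y25.55 Z13.75
G1 X0.00 Y0.00 E1.2265
G1 X22.08 Y12.75 E2.2866
G1 X7.33 Y38.30 E3.5131
G1 X-14.75 Y25.55 E4.5732

At z = 13.75 mm: the cube (footprint 25.5×29.5) is included at this height; the cube at (5, 13.5) is not intersected at this z (z outside [21.5, 27]); Combining (union): only the 25.5×29.5 cube is present, so the union is just that shape — 1 connected region; the cylinder at (13.5, 11): section is a regular 16-gon, circumradius r=9; Merging all regions: the r=9 cylinder at (13.5, 11) lies entirely inside that combined region, so the union is just that combined region — 1 connected region; (rotated 30° about Z; rotation is an isometry so areas/perimeters/island counts are preserved). The outline is a single polygon with 4 vertices. Extrusion per mm of travel: 0.4 × 0.25 / (π × 0.875²) = 0.041575. Accumulating E over each segment gives final E = 4.5732.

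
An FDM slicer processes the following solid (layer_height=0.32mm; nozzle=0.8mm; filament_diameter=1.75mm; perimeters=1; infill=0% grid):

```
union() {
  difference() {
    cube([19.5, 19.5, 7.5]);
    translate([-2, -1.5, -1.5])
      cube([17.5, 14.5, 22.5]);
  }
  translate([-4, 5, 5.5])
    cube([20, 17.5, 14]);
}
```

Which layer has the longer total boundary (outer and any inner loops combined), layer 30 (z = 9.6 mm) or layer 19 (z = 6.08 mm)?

Layer 30 (z = 9.6): the cube does not reach this height (z outside [0, 7.5]); the cube at (-2, -1.5) is present — its section is the full 17.5×14.5 rectangle (perimeter 64.00 mm); Subtracting the remaining from the first: the first operand is absent here, so nothing remains; the cube at (-4, 5) is present — its section is the full 20×17.5 rectangle (perimeter 75.00 mm); Combining (union): only the 20×17.5 cube at (-4, 5) is present, so the union is just that shape — boundary = 75.00 mm. So its perimeter = 75.00 mm. Layer 19 (z = 6.08): the 19.5×19.5 cube contributes its full rectangle (perimeter 78.00 mm); the 17.5×14.5 cube at (-2, -1.5) contributes its full rectangle (perimeter 64.00 mm); Subtracting the remaining from the first: starting from the 19.5×19.5 cube, the 17.5×14.5 cube at (-2, -1.5) partially overlaps it — only the 201.50 mm² overlap (of its 253.75 mm²) is removed, clipping the outline — boundary = 78.00 mm; the cube at (-4, 5) is present — its section is the full 20×17.5 rectangle (perimeter 75.00 mm); Merging all regions: the regions partially overlap (shared area 108.00 mm²), so the edge portions inside another operand are dropped and the merged outline is re-measured after clipping — boundary = 92.00 mm. So its perimeter = 92.00 mm. Layer 19 is larger (92.00 vs 75.00 mm).

layer 19 (z = 6.08 mm)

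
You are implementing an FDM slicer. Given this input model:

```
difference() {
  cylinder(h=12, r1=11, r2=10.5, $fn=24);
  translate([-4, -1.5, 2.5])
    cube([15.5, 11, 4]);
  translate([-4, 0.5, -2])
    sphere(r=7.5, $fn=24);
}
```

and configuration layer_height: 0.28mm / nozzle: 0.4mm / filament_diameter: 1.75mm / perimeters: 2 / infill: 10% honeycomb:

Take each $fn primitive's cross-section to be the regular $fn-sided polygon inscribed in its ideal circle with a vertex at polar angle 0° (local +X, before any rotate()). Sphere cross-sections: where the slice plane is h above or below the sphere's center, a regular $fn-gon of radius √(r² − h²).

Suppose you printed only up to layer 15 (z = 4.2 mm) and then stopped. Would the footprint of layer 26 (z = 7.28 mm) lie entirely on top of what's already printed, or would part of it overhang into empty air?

Compare the two slices. At z = 4.2: the cone: at t=0.350 of its height the radius interpolates to r₁+(r₂−r₁)t = 10.825, giving a regular 24-gon of that circumradius (area = (24/2)·10.825²·sin(360°/24) = 363.94 mm²); the cube at (-4, -1.5) is present — its section is the full 15.5×11 rectangle (area 170.50 mm²); the sphere at (-4, 0.5): section is a regular 24-gon, circumradius = √(r²−h²) = √(7.5²−6.2²) = 4.220 (area = (24/2)·4.220²·sin(360°/24) = 55.31 mm²); After the difference (first − rest): starting from the cone (363.94 mm²), the 15.5×11 cube at (-4, -1.5) partially overlaps it — only the 146.78 mm² overlap (of its 170.50 mm²) is removed, clipping the outline; the r=7.5 sphere at (-4, 0.5) partially overlaps it — only the 33.43 mm² overlap (of its 55.31 mm²) is removed, clipping the outline — area = 183.74 mm². At z = 7.28: the cone contributes a regular 24-gon of circumradius 10.697 (interpolated between r1=11 and r2=10.5 at t=0.607) (area = (24/2)·10.697²·sin(360°/24) = 355.36 mm²); the cube at (-4, -1.5) does not reach this height (z outside [2.5, 6.5]); the sphere at (-4, 0.5) does not reach this height (|z−center|=9.280 > r=7.5); After the difference (first − rest): none of the subtracted shapes is present at this height, so the cone is unchanged — area = 355.36 mm². Checking containment: at z = 7.28 the cross-section extends beyond the z = 4.2 cross-section by about 178.52 mm².

part overhangs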